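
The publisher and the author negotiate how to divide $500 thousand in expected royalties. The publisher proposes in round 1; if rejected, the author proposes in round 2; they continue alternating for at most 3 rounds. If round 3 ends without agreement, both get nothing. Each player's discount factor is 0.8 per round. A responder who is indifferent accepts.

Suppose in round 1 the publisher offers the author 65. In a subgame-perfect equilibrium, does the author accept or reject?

Round 3 (the publisher proposes): the author will accept anything ≥ 0, so the publisher offers 0 and keeps 500.
Round 2 (the author proposes): the publisher can get 500 next round, worth 0.8 × 500 = 400 now; the author offers that and keeps 100.
So by rejecting in round 1, the author gets 100 next round, worth 0.8 × 100 = 80 now.
Offer 65 < 80, so the author rejects.

Reject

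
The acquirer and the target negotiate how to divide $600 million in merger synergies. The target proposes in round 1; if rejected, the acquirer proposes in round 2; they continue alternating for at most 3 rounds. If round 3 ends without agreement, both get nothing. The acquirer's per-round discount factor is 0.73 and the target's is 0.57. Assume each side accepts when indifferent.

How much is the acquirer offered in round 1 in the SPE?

Round 3 (the target proposes): the acquirer will accept anything ≥ 0, so the target offers 0 and keeps 600.
Round 2 (the acquirer proposes): the target can get 600 next round, worth 0.57 × 600 = 342 now, so the acquirer offers 342, keeping 258.
Round 1 (the target proposes): the acquirer can get 258 next round, worth 0.73 × 258 = 188.34 now, so the target offers 188.34, keeping 411.66.

188.34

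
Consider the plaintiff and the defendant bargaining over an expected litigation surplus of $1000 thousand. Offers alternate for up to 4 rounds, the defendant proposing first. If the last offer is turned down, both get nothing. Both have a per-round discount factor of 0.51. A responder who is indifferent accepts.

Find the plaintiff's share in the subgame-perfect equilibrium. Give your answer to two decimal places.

382.55

By backward induction:
Round 4 (the plaintiff proposes): the defendant will accept anything ≥ 0, so the plaintiff offers 0 and keeps 1000.
Round 3 (the defendant proposes): the plaintiff can get 1000 next round, worth 0.51 × 1000 = 510 now, so the defendant offers 510, keeping 490.
Round 2 (the plaintiff proposes): the defendant can get 490 next round, worth 0.51 × 490 = 249.9 now. The plaintiff offers 249.9 and keeps 1000 − 249.9 = 750.1.
Round 1 (the defendant proposes): the plaintiff can get 750.1 next round, worth 0.51 × 750.1 = 382.551 now, so the defendant offers 382.551, keeping 617.449.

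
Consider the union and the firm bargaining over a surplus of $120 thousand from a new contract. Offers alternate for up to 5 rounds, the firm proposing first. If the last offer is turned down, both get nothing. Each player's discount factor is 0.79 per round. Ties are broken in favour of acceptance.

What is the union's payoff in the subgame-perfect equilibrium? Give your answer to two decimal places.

Round 5 (the firm proposes): rejection yields 0 for the union; the firm offers 0 and keeps 120.
Round 4 (the union proposes): the firm can get 120 next round, worth 0.79 × 120 = 94.8 now. The union offers 94.8 and keeps 120 − 94.8 = 25.2.
Round 3 (the firm proposes): the union can get 25.2 next round, worth 0.79 × 25.2 = 19.908 now; the firm offers that and keeps 100.092.
Round 2 (the union proposes): the firm can get 100.092 next round, worth 0.79 × 100.092 = 79.07268 now, so the union offers 79.07268, keeping 40.92732.
Round 1 (the firm proposes): the union can get 40.92732 next round, worth 0.79 × 40.92732 = 32.3325828 now. The firm offers 32.3325828 and keeps 120 − 32.3325828 = 87.6674172.

32.33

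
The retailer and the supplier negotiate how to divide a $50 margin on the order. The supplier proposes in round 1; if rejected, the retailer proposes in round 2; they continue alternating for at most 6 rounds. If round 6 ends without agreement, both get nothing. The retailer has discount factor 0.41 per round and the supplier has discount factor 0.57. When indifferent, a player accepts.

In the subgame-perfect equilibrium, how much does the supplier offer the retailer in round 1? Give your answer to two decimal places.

11.99

Round 6 (the retailer proposes): rejection yields 0 for the supplier; the retailer offers 0 and keeps 50.
Round 5 (the supplier proposes): the retailer can get 50 next round, worth 0.41 × 50 = 20.5 now. The supplier offers 20.5 and keeps 50 − 20.5 = 29.5.
Round 4 (the retailer proposes): the supplier can get 29.5 next round, worth 0.57 × 29.5 = 16.815 now. The retailer offers 16.815 and keeps 50 − 16.815 = 33.185.
Round 3 (the supplier proposes): the retailer can get 33.185 next round, worth 0.41 × 33.185 = 13.60585 now; the supplier offers that and keeps 36.39415.
Round 2 (the retailer proposes): the supplier can get 36.39415 next round, worth 0.57 × 36.39415 = 20.7446655 now. The retailer offers 20.7446655 and keeps 50 − 20.7446655 = 29.2553345.
Round 1 (the supplier proposes): the retailer can get 29.2553345 next round, worth 0.41 × 29.2553345 = 11.994687145 now. The supplier offers 11.994687145 and keeps 50 − 11.994687145 = 38.005312855.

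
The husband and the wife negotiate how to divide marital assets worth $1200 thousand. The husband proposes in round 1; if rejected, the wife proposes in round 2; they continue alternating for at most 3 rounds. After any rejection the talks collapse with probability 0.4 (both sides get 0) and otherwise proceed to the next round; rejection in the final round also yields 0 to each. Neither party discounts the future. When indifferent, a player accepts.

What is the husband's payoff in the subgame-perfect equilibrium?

912

Round 3 (the husband proposes): the wife will accept anything ≥ 0, so the husband offers 0 and keeps 1200.
Round 2 (the wife proposes): rejecting gives the husband an expected 0.6 × 1200 = 720; the wife offers that and keeps 480.
Round 1 (the husband proposes): rejecting gives the wife an expected 0.6 × 480 = 288. The husband offers 288 and keeps 1200 − 288 = 912.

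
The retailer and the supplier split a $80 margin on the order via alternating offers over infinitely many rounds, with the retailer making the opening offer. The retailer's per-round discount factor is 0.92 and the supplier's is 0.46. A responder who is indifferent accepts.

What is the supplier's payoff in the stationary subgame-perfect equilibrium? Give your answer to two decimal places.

5.10

In a stationary SPE each proposer offers the other exactly their discounted continuation value.
If the retailer keeps x when proposing and the supplier keeps y when proposing, then x = 80 − 0.46y and y = 80 − 0.92x.
Solving: x = 80(1 − 0.46) / (1 − 0.92·0.46) = 43.2 / 0.5768 ≈ 74.8960.
The supplier gets 80 − 74.8960 ≈ 5.1040.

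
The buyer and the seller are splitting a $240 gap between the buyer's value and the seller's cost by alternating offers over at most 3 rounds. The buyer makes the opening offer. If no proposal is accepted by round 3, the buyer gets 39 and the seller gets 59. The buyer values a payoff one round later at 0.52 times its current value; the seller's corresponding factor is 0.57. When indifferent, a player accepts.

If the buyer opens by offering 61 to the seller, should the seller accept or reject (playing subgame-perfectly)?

Reject

Round 3 (the buyer proposes): the seller gets 59 if talks fail, so the buyer offers 59 and keeps 181.
Round 2 (the seller proposes): the buyer can get 181 next round, worth 0.52 × 181 = 94.12 now, so the seller offers 94.12, keeping 145.88.
So by rejecting in round 1, the seller gets 145.88 next round, worth 0.57 × 145.88 = 83.1516 now.
Offer 61 < 83.1516, so the seller rejects.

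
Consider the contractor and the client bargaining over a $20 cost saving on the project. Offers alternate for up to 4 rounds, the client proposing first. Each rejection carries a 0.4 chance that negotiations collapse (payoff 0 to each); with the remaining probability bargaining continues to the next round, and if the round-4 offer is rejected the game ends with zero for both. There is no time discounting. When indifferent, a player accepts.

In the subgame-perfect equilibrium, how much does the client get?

Round 4 (the contractor proposes): the client will accept anything ≥ 0, so the contractor offers 0 and keeps 20.
Round 3 (the client proposes): rejecting gives the contractor an expected 0.6 × 20 = 12; the client offers that and keeps 8.
Round 2 (the contractor proposes): rejecting gives the client an expected 0.6 × 8 = 4.8; the contractor offers that and keeps 15.2.
Round 1 (the client proposes): rejecting gives the contractor an expected 0.6 × 15.2 = 9.12; the client offers that and keeps 10.88.

10.88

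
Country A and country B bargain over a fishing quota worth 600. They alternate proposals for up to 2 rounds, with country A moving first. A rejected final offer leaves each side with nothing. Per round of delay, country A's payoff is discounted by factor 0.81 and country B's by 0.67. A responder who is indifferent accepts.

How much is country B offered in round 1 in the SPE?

Round 2 (country B proposes): country A will accept anything ≥ 0, so country B offers 0 and keeps 600.
Round 1 (country A proposes): country B can get 600 next round, worth 0.67 × 600 = 402 now. Country A offers 402 and keeps 600 − 402 = 198.

402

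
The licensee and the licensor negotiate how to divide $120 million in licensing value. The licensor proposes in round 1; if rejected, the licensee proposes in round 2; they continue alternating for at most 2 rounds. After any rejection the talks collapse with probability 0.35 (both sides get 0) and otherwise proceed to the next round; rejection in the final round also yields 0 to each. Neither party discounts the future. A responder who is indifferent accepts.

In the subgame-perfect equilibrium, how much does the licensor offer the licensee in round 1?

By backward induction:
Round 2 (the licensee proposes): rejection yields 0 for the licensor; the licensee offers 0 and keeps 120.
Round 1 (the licensor proposes): rejecting gives the licensee an expected 0.65 × 120 = 78; the licensor offers that and keeps 42.

78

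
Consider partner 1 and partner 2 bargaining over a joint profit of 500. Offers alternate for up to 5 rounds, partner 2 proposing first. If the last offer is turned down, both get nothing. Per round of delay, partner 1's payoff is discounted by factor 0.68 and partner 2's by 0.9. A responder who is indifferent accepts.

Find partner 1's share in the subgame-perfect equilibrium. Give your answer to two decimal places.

54.81

Round 5 (partner 2 proposes): rejection yields 0 for partner 1; partner 2 offers 0 and keeps 500.
Round 4 (partner 1 proposes): partner 2 can get 500 next round, worth 0.9 × 500 = 450 now, so partner 1 offers 450, keeping 50.
Round 3 (partner 2 proposes): partner 1 can get 50 next round, worth 0.68 × 50 = 34 now, so partner 2 offers 34, keeping 466.
Round 2 (partner 1 proposes): partner 2 can get 466 next round, worth 0.9 × 466 = 419.4 now, so partner 1 offers 419.4, keeping 80.6.
Round 1 (partner 2 proposes): partner 1 can get 80.6 next round, worth 0.68 × 80.6 = 54.808 now, so partner 2 offers 54.808, keeping 445.192.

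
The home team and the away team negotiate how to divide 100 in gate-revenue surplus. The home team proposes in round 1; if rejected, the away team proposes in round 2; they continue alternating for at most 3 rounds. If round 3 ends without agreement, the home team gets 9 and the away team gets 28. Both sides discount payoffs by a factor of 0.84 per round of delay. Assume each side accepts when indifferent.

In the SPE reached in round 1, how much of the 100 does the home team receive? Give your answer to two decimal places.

Work backward from the last round.
Round 3 (the home team proposes): the away team gets 28 if talks fail, so the home team offers 28 and keeps 72.
Round 2 (the away team proposes): the home team can get 72 next round, worth 0.84 × 72 = 60.48 now, so the away team offers 60.48, keeping 39.52.
Round 1 (the home team proposes): the away team can get 39.52 next round, worth 0.84 × 39.52 = 33.1968 now. The home team offers 33.1968 and keeps 100 − 33.1968 = 66.8032.

66.80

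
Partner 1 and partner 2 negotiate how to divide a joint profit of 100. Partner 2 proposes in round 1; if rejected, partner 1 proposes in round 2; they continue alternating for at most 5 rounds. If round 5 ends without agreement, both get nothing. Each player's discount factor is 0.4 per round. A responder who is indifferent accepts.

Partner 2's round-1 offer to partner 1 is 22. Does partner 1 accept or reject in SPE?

Reject

Work out partner 1's continuation value if the offer is rejected.
Round 5 (partner 2 proposes): rejection yields 0 for partner 1; partner 2 offers 0 and keeps 100.
Round 4 (partner 1 proposes): partner 2 can get 100 next round, worth 0.4 × 100 = 40 now. Partner 1 offers 40 and keeps 100 − 40 = 60.
Round 3 (partner 2 proposes): partner 1 can get 60 next round, worth 0.4 × 60 = 24 now, so partner 2 offers 24, keeping 76.
Round 2 (partner 1 proposes): partner 2 can get 76 next round, worth 0.4 × 76 = 30.4 now, so partner 1 offers 30.4, keeping 69.6.
So by rejecting in round 1, partner 1 gets 69.6 next round, worth 0.4 × 69.6 = 27.84 now.
Offer 22 < 27.84, so partner 1 rejects.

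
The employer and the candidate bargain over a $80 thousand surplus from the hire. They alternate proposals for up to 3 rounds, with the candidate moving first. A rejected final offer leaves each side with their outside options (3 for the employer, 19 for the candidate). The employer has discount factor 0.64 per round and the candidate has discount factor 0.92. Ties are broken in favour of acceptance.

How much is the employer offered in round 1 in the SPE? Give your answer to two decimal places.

5.86

Round 3 (the candidate proposes): the employer gets 3 if talks fail, so the candidate offers 3 and keeps 77.
Round 2 (the employer proposes): the candidate can get 77 next round, worth 0.92 × 77 = 70.84 now, so the employer offers 70.84, keeping 9.16.
Round 1 (the candidate proposes): the employer can get 9.16 next round, worth 0.64 × 9.16 = 5.8624 now, so the candidate offers 5.8624, keeping 74.1376.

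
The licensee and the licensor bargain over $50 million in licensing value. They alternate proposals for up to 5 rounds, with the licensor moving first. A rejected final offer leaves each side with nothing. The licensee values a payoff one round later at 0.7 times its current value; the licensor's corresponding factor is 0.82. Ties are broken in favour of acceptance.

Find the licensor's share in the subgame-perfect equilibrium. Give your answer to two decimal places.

Round 5 (the licensor proposes): the licensee will accept anything ≥ 0, so the licensor offers 0 and keeps 50.
Round 4 (the licensee proposes): the licensor can get 50 next round, worth 0.82 × 50 = 41 now, so the licensee offers 41, keeping 9.
Round 3 (the licensor proposes): the licensee can get 9 next round, worth 0.7 × 9 = 6.3 now. The licensor offers 6.3 and keeps 50 − 6.3 = 43.7.
Round 2 (the licensee proposes): the licensor can get 43.7 next round, worth 0.82 × 43.7 = 35.834 now, so the licensee offers 35.834, keeping 14.166.
Round 1 (the licensor proposes): the licensee can get 14.166 next round, worth 0.7 × 14.166 = 9.9162 now. The licensor offers 9.9162 and keeps 50 − 9.9162 = 40.0838.

40.08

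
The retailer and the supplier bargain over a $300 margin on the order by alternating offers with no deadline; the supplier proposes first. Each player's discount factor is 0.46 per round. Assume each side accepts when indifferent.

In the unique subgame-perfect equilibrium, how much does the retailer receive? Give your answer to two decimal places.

94.52

Let x be the supplier's share when the supplier proposes and y be the retailer's share when the retailer proposes.
The retailer accepts iff offered ≥ 0.46·y, so x = 300 − 0.46y. Symmetrically y = 300 − 0.46x.
Substituting: x = 300 − 0.46(300 − 0.46x), giving x(1 − 0.46·0.46) = 300(1 − 0.46).
So x = 300 × 0.54 / 0.7884 ≈ 205.4795, and the retailer receives 300 − x ≈ 94.5205.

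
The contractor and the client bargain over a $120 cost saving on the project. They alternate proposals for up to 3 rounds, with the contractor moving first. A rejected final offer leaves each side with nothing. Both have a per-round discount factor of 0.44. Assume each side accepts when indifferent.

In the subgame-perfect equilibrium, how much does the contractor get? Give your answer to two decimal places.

Round 3 (the contractor proposes): rejection yields 0 for the client; the contractor offers 0 and keeps 120.
Round 2 (the client proposes): the contractor can get 120 next round, worth 0.44 × 120 = 52.8 now; the client offers that and keeps 67.2.
Round 1 (the contractor proposes): the client can get 67.2 next round, worth 0.44 × 67.2 = 29.568 now, so the contractor offers 29.568, keeping 90.432.

90.43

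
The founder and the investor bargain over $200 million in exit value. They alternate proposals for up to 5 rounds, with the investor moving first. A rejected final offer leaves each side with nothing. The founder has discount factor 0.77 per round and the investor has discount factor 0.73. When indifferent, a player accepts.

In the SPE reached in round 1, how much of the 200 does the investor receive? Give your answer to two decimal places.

135.05

Round 5 (the investor proposes): rejection yields 0 for the founder; the investor offers 0 and keeps 200.
Round 4 (the founder proposes): the investor can get 200 next round, worth 0.73 × 200 = 146 now; the founder offers that and keeps 54.
Round 3 (the investor proposes): the founder can get 54 next round, worth 0.77 × 54 = 41.58 now. The investor offers 41.58 and keeps 200 − 41.58 = 158.42.
Round 2 (the founder proposes): the investor can get 158.42 next round, worth 0.73 × 158.42 = 115.6466 now. The founder offers 115.6466 and keeps 200 − 115.6466 = 84.3534.
Round 1 (the investor proposes): the founder can get 84.3534 next round, worth 0.77 × 84.3534 = 64.952118 now. The investor offers 64.952118 and keeps 200 − 64.952118 = 135.047882.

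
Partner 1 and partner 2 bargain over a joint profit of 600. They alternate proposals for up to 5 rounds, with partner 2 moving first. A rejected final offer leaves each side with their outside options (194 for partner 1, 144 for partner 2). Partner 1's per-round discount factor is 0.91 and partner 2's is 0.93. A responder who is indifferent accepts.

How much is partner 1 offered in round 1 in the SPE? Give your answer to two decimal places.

209.51

Round 5 (partner 2 proposes): partner 1 gets 194 if talks fail, so partner 2 offers 194 and keeps 406.
Round 4 (partner 1 proposes): partner 2 can get 406 next round, worth 0.93 × 406 = 377.58 now, so partner 1 offers 377.58, keeping 222.42.
Round 3 (partner 2 proposes): partner 1 can get 222.42 next round, worth 0.91 × 222.42 = 202.4022 now; partner 2 offers that and keeps 397.5978.
Round 2 (partner 1 proposes): partner 2 can get 397.5978 next round, worth 0.93 × 397.5978 = 369.765954 now. Partner 1 offers 369.765954 and keeps 600 − 369.765954 = 230.234046.
Round 1 (partner 2 proposes): partner 1 can get 230.234046 next round, worth 0.91 × 230.234046 = 209.51298186 now; partner 2 offers that and keeps 390.48701814.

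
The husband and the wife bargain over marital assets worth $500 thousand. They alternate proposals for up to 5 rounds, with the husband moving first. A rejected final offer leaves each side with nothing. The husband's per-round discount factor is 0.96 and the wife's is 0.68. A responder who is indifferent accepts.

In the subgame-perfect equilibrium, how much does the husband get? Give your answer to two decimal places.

477.52

Solve by backward induction from round 5.
Round 5 (the husband proposes): rejection yields 0 for the wife; the husband offers 0 and keeps 500.
Round 4 (the wife proposes): the husband can get 500 next round, worth 0.96 × 500 = 480 now. The wife offers 480 and keeps 500 − 480 = 20.
Round 3 (the husband proposes): the wife can get 20 next round, worth 0.68 × 20 = 13.6 now; the husband offers that and keeps 486.4.
Round 2 (the wife proposes): the husband can get 486.4 next round, worth 0.96 × 486.4 = 466.944 now; the wife offers that and keeps 33.056.
Round 1 (the husband proposes): the wife can get 33.056 next round, worth 0.68 × 33.056 = 22.47808 now, so the husband offers 22.47808, keeping 477.52192.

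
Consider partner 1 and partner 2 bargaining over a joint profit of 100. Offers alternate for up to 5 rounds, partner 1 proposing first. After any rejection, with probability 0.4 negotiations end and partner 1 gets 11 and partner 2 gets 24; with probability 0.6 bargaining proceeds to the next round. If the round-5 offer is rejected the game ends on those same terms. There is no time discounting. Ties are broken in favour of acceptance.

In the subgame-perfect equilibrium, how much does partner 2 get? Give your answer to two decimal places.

Round 5 (partner 1 proposes): partner 2 gets 24 if talks fail, so partner 1 offers 24 and keeps 76.
Round 4 (partner 2 proposes): rejecting gives partner 1 an expected 0.6 × 76 + 0.4 × 11 = 50, so partner 2 offers 50, keeping 50.
Round 3 (partner 1 proposes): rejecting gives partner 2 an expected 0.6 × 50 + 0.4 × 24 = 39.6. Partner 1 offers 39.6 and keeps 100 − 39.6 = 60.4.
Round 2 (partner 2 proposes): rejecting gives partner 1 an expected 0.6 × 60.4 + 0.4 × 11 = 40.64. Partner 2 offers 40.64 and keeps 100 − 40.64 = 59.36.
Round 1 (partner 1 proposes): rejecting gives partner 2 an expected 0.6 × 59.36 + 0.4 × 24 = 45.216. Partner 1 offers 45.216 and keeps 100 − 45.216 = 54.784.

45.22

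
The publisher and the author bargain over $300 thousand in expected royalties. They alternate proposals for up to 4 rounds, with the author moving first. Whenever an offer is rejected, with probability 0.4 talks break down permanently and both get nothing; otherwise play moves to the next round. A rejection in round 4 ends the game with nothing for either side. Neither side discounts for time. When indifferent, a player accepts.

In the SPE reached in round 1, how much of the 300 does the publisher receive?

Round 4 (the publisher proposes): rejection yields 0 for the author; the publisher offers 0 and keeps 300.
Round 3 (the author proposes): rejecting gives the publisher an expected 0.6 × 300 = 180. The author offers 180 and keeps 300 − 180 = 120.
Round 2 (the publisher proposes): rejecting gives the author an expected 0.6 × 120 = 72, so the publisher offers 72, keeping 228.
Round 1 (the author proposes): rejecting gives the publisher an expected 0.6 × 228 = 136.8. The author offers 136.8 and keeps 300 − 136.8 = 163.2.

136.8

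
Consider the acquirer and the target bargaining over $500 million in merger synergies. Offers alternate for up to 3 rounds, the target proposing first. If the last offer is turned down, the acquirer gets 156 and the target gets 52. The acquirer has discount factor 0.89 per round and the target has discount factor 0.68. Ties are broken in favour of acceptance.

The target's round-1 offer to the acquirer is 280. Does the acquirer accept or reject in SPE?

Round 3 (the target proposes): the acquirer gets 156 if talks fail, so the target offers 156 and keeps 344.
Round 2 (the acquirer proposes): the target can get 344 next round, worth 0.68 × 344 = 233.92 now; the acquirer offers that and keeps 266.08.
So by rejecting in round 1, the acquirer gets 266.08 next round, worth 0.89 × 266.08 = 236.8112 now.
Offer 280 ≥ 236.8112, so the acquirer accepts.

Accept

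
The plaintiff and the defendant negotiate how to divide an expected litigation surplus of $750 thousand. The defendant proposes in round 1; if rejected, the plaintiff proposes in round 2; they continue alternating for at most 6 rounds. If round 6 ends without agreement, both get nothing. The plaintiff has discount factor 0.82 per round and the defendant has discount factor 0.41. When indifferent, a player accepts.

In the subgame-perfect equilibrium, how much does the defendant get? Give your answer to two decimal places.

Solve by backward induction from round 6.
Round 6 (the plaintiff proposes): rejection yields 0 for the defendant; the plaintiff offers 0 and keeps 750.
Round 5 (the defendant proposes): the plaintiff can get 750 next round, worth 0.82 × 750 = 615 now, so the defendant offers 615, keeping 135.
Round 4 (the plaintiff proposes): the defendant can get 135 next round, worth 0.41 × 135 = 55.35 now. The plaintiff offers 55.35 and keeps 750 − 55.35 = 694.65.
Round 3 (the defendant proposes): the plaintiff can get 694.65 next round, worth 0.82 × 694.65 = 569.613 now, so the defendant offers 569.613, keeping 180.387.
Round 2 (the plaintiff proposes): the defendant can get 180.387 next round, worth 0.41 × 180.387 = 73.95867 now; the plaintiff offers that and keeps 676.04133.
Round 1 (the defendant proposes): the plaintiff can get 676.04133 next round, worth 0.82 × 676.04133 = 554.3538906 now, so the defendant offers 554.3538906, keeping 195.6461094.

195.65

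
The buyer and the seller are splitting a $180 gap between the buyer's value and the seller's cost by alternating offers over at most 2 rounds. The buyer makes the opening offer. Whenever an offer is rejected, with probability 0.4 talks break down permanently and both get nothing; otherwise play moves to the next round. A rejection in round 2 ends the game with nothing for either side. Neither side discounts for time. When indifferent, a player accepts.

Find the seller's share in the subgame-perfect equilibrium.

Round 2 (the seller proposes): the buyer will accept anything ≥ 0, so the seller offers 0 and keeps 180.
Round 1 (the buyer proposes): rejecting gives the seller an expected 0.6 × 180 = 108; the buyer offers that and keeps 72.

108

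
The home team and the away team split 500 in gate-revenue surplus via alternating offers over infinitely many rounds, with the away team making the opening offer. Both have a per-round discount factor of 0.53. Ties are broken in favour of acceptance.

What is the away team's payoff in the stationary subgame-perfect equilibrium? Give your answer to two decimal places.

When the away team proposes, the home team accepts any offer worth at least 0.53 times what the home team would get by proposing next round; and vice versa.
This gives x = 500 − 0.53y and y = 500 − 0.53x, where x and y are each side's share when it proposes.
Hence (1 − 0.53·0.53)x = 500(1 − 0.53), i.e. 0.7191·x = 235.
x ≈ 326.7974; the home team's share is 500 − x ≈ 173.2026.

326.80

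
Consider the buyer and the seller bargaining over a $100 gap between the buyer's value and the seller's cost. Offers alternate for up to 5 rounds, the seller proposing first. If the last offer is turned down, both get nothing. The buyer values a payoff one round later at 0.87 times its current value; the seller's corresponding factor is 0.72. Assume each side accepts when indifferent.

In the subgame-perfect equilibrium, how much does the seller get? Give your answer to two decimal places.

Work backward from the last round.
Round 5 (the seller proposes): the buyer will accept anything ≥ 0, so the seller offers 0 and keeps 100.
Round 4 (the buyer proposes): the seller can get 100 next round, worth 0.72 × 100 = 72 now; the buyer offers that and keeps 28.
Round 3 (the seller proposes): the buyer can get 28 next round, worth 0.87 × 28 = 24.36 now. The seller offers 24.36 and keeps 100 − 24.36 = 75.64.
Round 2 (the buyer proposes): the seller can get 75.64 next round, worth 0.72 × 75.64 = 54.4608 now, so the buyer offers 54.4608, keeping 45.5392.
Round 1 (the seller proposes): the buyer can get 45.5392 next round, worth 0.87 × 45.5392 = 39.619104 now, so the seller offers 39.619104, keeping 60.380896.

60.38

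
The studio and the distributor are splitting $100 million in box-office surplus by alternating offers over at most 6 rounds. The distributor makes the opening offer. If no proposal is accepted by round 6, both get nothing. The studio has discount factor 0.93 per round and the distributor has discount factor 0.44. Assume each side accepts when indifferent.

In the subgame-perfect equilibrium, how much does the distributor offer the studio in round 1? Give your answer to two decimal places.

88.96

Round 6 (the studio proposes): the distributor will accept anything ≥ 0, so the studio offers 0 and keeps 100.
Round 5 (the distributor proposes): the studio can get 100 next round, worth 0.93 × 100 = 93 now, so the distributor offers 93, keeping 7.
Round 4 (the studio proposes): the distributor can get 7 next round, worth 0.44 × 7 = 3.08 now. The studio offers 3.08 and keeps 100 − 3.08 = 96.92.
Round 3 (the distributor proposes): the studio can get 96.92 next round, worth 0.93 × 96.92 = 90.1356 now; the distributor offers that and keeps 9.8644.
Round 2 (the studio proposes): the distributor can get 9.8644 next round, worth 0.44 × 9.8644 = 4.340336 now, so the studio offers 4.340336, keeping 95.659664.
Round 1 (the distributor proposes): the studio can get 95.659664 next round, worth 0.93 × 95.659664 = 88.96348752 now; the distributor offers that and keeps 11.03651248.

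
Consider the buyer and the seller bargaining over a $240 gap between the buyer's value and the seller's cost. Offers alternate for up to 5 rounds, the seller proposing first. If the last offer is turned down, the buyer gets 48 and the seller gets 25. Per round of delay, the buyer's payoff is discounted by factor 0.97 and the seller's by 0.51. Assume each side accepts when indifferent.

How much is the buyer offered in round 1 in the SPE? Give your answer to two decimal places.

182.25

Round 5 (the seller proposes): the buyer gets 48 if talks fail, so the seller offers 48 and keeps 192.
Round 4 (the buyer proposes): the seller can get 192 next round, worth 0.51 × 192 = 97.92 now; the buyer offers that and keeps 142.08.
Round 3 (the seller proposes): the buyer can get 142.08 next round, worth 0.97 × 142.08 = 137.8176 now. The seller offers 137.8176 and keeps 240 − 137.8176 = 102.1824.
Round 2 (the buyer proposes): the seller can get 102.1824 next round, worth 0.51 × 102.1824 = 52.113024 now, so the buyer offers 52.113024, keeping 187.886976.
Round 1 (the seller proposes): the buyer can get 187.886976 next round, worth 0.97 × 187.886976 = 182.25036672 now, so the seller offers 182.25036672, keeping 57.74963328.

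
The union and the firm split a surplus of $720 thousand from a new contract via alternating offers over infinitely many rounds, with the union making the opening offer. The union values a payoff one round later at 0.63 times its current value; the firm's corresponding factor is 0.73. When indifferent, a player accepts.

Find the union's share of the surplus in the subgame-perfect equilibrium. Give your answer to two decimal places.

When the union proposes, the firm accepts any offer worth at least 0.73 times what the firm would get by proposing next round; and vice versa.
This gives x = 720 − 0.73y and y = 720 − 0.63x, where x and y are each side's share when it proposes.
Hence (1 − 0.73·0.63)x = 720(1 − 0.73), i.e. 0.5401·x = 194.4.
x ≈ 359.9333; the firm's share is 720 − x ≈ 360.0667.

359.93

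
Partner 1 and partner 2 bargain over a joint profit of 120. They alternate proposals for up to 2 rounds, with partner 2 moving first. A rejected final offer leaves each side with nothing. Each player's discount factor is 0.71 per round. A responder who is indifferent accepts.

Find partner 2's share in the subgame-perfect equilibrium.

34.8

Solve by backward induction from round 2.
Round 2 (partner 1 proposes): rejection yields 0 for partner 2; partner 1 offers 0 and keeps 120.
Round 1 (partner 2 proposes): partner 1 can get 120 next round, worth 0.71 × 120 = 85.2 now. Partner 2 offers 85.2 and keeps 120 − 85.2 = 34.8.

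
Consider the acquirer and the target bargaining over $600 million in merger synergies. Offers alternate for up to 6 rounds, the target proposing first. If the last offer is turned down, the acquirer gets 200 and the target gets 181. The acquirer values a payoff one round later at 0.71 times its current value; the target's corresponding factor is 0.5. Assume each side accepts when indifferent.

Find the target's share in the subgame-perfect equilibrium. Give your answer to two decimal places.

273.89

Round 6 (the acquirer proposes): the target gets 181 if talks fail, so the acquirer offers 181 and keeps 419.
Round 5 (the target proposes): the acquirer can get 419 next round, worth 0.71 × 419 = 297.49 now, so the target offers 297.49, keeping 302.51.
Round 4 (the acquirer proposes): the target can get 302.51 next round, worth 0.5 × 302.51 = 151.255 now, so the acquirer offers 151.255, keeping 448.745.
Round 3 (the target proposes): the acquirer can get 448.745 next round, worth 0.71 × 448.745 = 318.60895 now; the target offers that and keeps 281.39105.
Round 2 (the acquirer proposes): the target can get 281.39105 next round, worth 0.5 × 281.39105 = 140.695525 now. The acquirer offers 140.695525 and keeps 600 − 140.695525 = 459.304475.
Round 1 (the target proposes): the acquirer can get 459.304475 next round, worth 0.71 × 459.304475 = 326.10617725 now. The target offers 326.10617725 and keeps 600 − 326.10617725 = 273.89382275.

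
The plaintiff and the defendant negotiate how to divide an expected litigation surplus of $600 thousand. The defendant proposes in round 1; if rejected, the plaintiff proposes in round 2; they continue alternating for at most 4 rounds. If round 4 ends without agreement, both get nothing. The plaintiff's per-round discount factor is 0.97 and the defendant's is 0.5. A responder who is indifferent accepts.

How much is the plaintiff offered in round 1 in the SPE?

Round 4 (the plaintiff proposes): rejection yields 0 for the defendant; the plaintiff offers 0 and keeps 600.
Round 3 (the defendant proposes): the plaintiff can get 600 next round, worth 0.97 × 600 = 582 now, so the defendant offers 582, keeping 18.
Round 2 (the plaintiff proposes): the defendant can get 18 next round, worth 0.5 × 18 = 9 now; the plaintiff offers that and keeps 591.
Round 1 (the defendant proposes): the plaintiff can get 591 next round, worth 0.97 × 591 = 573.27 now; the defendant offers that and keeps 26.73.

573.27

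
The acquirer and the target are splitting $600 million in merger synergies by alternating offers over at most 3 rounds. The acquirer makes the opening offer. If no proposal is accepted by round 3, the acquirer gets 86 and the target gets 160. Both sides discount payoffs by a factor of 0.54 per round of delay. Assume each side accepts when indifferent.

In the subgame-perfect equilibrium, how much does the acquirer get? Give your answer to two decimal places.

404.30

Round 3 (the acquirer proposes): the target gets 160 if talks fail, so the acquirer offers 160 and keeps 440.
Round 2 (the target proposes): the acquirer can get 440 next round, worth 0.54 × 440 = 237.6 now. The target offers 237.6 and keeps 600 − 237.6 = 362.4.
Round 1 (the acquirer proposes): the target can get 362.4 next round, worth 0.54 × 362.4 = 195.696 now. The acquirer offers 195.696 and keeps 600 − 195.696 = 404.304.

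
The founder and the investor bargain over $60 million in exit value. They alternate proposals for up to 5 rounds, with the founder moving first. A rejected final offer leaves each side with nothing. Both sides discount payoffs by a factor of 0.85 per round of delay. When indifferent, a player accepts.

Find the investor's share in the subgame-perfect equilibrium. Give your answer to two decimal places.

13.18

By backward induction:
Round 5 (the founder proposes): the investor will accept anything ≥ 0, so the founder offers 0 and keeps 60.
Round 4 (the investor proposes): the founder can get 60 next round, worth 0.85 × 60 = 51 now; the investor offers that and keeps 9.
Round 3 (the founder proposes): the investor can get 9 next round, worth 0.85 × 9 = 7.65 now. The founder offers 7.65 and keeps 60 − 7.65 = 52.35.
Round 2 (the investor proposes): the founder can get 52.35 next round, worth 0.85 × 52.35 = 44.4975 now. The investor offers 44.4975 and keeps 60 − 44.4975 = 15.5025.
Round 1 (the founder proposes): the investor can get 15.5025 next round, worth 0.85 × 15.5025 = 13.177125 now. The founder offers 13.177125 and keeps 60 − 13.177125 = 46.822875.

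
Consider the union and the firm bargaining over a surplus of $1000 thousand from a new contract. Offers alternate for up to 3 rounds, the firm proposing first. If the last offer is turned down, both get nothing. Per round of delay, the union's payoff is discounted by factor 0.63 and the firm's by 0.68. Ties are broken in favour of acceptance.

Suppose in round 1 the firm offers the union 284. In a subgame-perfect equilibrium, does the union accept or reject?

Round 3 (the firm proposes): the union will accept anything ≥ 0, so the firm offers 0 and keeps 1000.
Round 2 (the union proposes): the firm can get 1000 next round, worth 0.68 × 1000 = 680 now. The union offers 680 and keeps 1000 − 680 = 320.
So by rejecting in round 1, the union gets 320 next round, worth 0.63 × 320 = 201.6 now.
Offer 284 ≥ 201.6, so the union accepts.

Accept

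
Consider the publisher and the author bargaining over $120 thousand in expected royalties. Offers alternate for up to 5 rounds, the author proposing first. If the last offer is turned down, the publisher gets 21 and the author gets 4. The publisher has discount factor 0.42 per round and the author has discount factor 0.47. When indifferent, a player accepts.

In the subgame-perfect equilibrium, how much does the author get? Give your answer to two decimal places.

87.20

Round 5 (the author proposes): the publisher gets 21 if talks fail, so the author offers 21 and keeps 99.
Round 4 (the publisher proposes): the author can get 99 next round, worth 0.47 × 99 = 46.53 now, so the publisher offers 46.53, keeping 73.47.
Round 3 (the author proposes): the publisher can get 73.47 next round, worth 0.42 × 73.47 = 30.8574 now. The author offers 30.8574 and keeps 120 − 30.8574 = 89.1426.
Round 2 (the publisher proposes): the author can get 89.1426 next round, worth 0.47 × 89.1426 = 41.897022 now; the publisher offers that and keeps 78.102978.
Round 1 (the author proposes): the publisher can get 78.102978 next round, worth 0.42 × 78.102978 = 32.80325076 now, so the author offers 32.80325076, keeping 87.19674924.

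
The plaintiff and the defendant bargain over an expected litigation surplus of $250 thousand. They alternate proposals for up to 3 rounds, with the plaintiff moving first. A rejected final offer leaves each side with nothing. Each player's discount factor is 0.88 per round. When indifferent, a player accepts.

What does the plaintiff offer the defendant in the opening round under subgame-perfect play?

By backward induction:
Round 3 (the plaintiff proposes): the defendant will accept anything ≥ 0, so the plaintiff offers 0 and keeps 250.
Round 2 (the defendant proposes): the plaintiff can get 250 next round, worth 0.88 × 250 = 220 now; the defendant offers that and keeps 30.
Round 1 (the plaintiff proposes): the defendant can get 30 next round, worth 0.88 × 30 = 26.4 now; the plaintiff offers that and keeps 223.6.

26.4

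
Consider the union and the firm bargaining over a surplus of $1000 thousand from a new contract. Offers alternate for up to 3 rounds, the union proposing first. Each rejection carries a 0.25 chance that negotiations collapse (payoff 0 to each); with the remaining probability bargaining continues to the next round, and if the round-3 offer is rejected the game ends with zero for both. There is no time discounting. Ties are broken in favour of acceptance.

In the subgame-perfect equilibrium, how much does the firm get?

187.5

Round 3 (the union proposes): the firm will accept anything ≥ 0, so the union offers 0 and keeps 1000.
Round 2 (the firm proposes): rejecting gives the union an expected 0.75 × 1000 = 750, so the firm offers 750, keeping 250.
Round 1 (the union proposes): rejecting gives the firm an expected 0.75 × 250 = 187.5; the union offers that and keeps 812.5.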